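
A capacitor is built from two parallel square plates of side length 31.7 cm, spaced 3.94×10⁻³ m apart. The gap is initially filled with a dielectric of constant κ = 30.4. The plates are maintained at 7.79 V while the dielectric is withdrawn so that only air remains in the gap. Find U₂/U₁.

Battery connected ⇒ V is held fixed.
C₂ = 0.0329 C₁ and U = ½CV², so U₂/U₁ = C₂/C₁ = 0.0329.

U₂/U₁ ≈ 0.0329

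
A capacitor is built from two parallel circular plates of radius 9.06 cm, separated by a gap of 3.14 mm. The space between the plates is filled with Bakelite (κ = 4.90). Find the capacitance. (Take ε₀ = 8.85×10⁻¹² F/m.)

C ≈ 356 pF

A = π(9.06 cm)² = 2.58×10⁻² m².
C = κε₀A/d = 4.90 × 8.85×10⁻¹² × 2.58×10⁻² / 3.14×10⁻³ = 3.56×10⁻¹⁰ F.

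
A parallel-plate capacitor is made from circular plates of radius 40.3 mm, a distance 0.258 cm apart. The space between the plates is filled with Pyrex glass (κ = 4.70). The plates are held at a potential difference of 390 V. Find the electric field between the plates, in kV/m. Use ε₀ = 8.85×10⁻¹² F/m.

E = V/d = 390 / 2.58×10⁻³ = 1.51×10⁵ V/m.

E ≈ 151 kV/m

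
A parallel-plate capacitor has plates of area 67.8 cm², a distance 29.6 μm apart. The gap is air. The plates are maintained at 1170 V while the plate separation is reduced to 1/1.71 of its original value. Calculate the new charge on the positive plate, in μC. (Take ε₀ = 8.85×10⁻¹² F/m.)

A = 67.8 cm² = 6.78×10⁻³ m².
Initially C₁ = ε₀A/d = 8.85×10⁻¹² × 6.78×10⁻³ / 2.96×10⁻⁵ = 2.03×10⁻⁹ F.
Q₁ = 2.37×10⁻⁶ C.
Battery connected ⇒ V is held fixed. C₂ = 1.71 C₁ and Q = CV, so Q₂/Q₁ = C₂/C₁ = 1.71.
Q₂ = 1.71 × 2.37×10⁻⁶ = 4.06×10⁻⁶ C.

Q ≈ 4.06 μC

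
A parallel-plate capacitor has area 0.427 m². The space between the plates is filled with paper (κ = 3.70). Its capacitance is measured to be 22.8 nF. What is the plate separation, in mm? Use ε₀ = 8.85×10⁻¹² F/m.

d = κε₀A/C = 3.70 × 8.85×10⁻¹² × 0.427 / 2.28×10⁻⁸ = 6.13×10⁻⁴ m.

d ≈ 0.613 mm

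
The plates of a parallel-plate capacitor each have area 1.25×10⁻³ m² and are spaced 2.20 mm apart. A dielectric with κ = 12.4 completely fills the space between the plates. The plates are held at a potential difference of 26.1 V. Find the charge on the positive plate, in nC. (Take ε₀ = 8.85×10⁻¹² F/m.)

C = κε₀A/d = 12.4 × 8.85×10⁻¹² × 1.25×10⁻³ / 2.20×10⁻³ = 6.24×10⁻¹¹ F.
Q = CV = 6.24×10⁻¹¹ × 26.1 = 1.63×10⁻⁹ C.

1.63 nC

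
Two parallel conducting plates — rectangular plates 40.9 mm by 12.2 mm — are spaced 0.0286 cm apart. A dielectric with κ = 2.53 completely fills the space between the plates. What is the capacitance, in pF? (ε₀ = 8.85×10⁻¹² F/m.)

C ≈ 39.1 pF

A = 40.9 × 12.2 mm² = 4.99×10⁻⁴ m².
C = κε₀A/d = 2.53 × 8.85×10⁻¹² × 4.99×10⁻⁴ / 2.86×10⁻⁴ = 3.91×10⁻¹¹ F.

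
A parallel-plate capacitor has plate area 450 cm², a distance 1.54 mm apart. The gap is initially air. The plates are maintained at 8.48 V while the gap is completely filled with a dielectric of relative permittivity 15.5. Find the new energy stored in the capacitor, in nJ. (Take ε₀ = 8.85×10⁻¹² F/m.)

A = 450 cm² = 4.50×10⁻² m².
Initially C₁ = ε₀A/d = 8.85×10⁻¹² × 4.50×10⁻² / 1.54×10⁻³ = 2.59×10⁻¹⁰ F.
U₁ = 9.30×10⁻⁹ J.
Battery connected ⇒ V is held fixed. C₂ = 15.5 C₁ and U = ½CV², so U₂/U₁ = C₂/C₁ = 15.5.
U₂ = 15.5 × 9.30×10⁻⁹ = 1.44×10⁻⁷ J.

U ≈ 144 nJ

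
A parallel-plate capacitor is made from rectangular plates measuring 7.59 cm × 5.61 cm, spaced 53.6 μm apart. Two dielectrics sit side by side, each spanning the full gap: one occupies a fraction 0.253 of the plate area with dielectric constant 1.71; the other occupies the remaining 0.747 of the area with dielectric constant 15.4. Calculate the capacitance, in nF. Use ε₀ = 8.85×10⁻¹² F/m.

A = 7.59 × 5.61 cm² = 4.26×10⁻³ m².
Side-by-side slabs ⇒ two capacitors in parallel, each spanning the full gap.
C₁ = κ₁ε₀A₁/d = 1.71 × 8.85×10⁻¹² × 1.08×10⁻³ / 5.36×10⁻⁵ = 3.04×10⁻¹⁰ F.
C₂ = κ₂ε₀A₂/d = 15.4 × 8.85×10⁻¹² × 3.18×10⁻³ / 5.36×10⁻⁵ = 8.09×10⁻⁹ F.
C = C₁ + C₂ = 8.39×10⁻⁹ F.

C ≈ 8.39 nF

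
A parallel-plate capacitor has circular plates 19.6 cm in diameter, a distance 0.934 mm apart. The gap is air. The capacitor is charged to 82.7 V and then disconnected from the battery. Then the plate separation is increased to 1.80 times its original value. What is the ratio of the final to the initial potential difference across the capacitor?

Isolated ⇒ Q is held fixed.
C₂ = 0.556 C₁ and V = Q/C, so V₂/V₁ = C₁/C₂ = 1.80.

1.80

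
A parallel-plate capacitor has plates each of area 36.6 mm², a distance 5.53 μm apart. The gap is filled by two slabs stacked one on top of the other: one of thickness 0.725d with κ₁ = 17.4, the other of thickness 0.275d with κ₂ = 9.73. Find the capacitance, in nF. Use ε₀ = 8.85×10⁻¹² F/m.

A = 36.6 mm² = 3.66×10⁻⁵ m².
Stacked slabs ⇒ two capacitors in series, each with the full plate area.
C₁ = κ₁ε₀A/d₁ = 17.4 × 8.85×10⁻¹² × 3.66×10⁻⁵ / 4.01×10⁻⁶ = 1.41×10⁻⁹ F.
C₂ = κ₂ε₀A/d₂ = 9.73 × 8.85×10⁻¹² × 3.66×10⁻⁵ / 1.52×10⁻⁶ = 2.07×10⁻⁹ F.
C = (1/C₁ + 1/C₂)⁻¹ = 8.38×10⁻¹⁰ F.

C ≈ 0.838 nF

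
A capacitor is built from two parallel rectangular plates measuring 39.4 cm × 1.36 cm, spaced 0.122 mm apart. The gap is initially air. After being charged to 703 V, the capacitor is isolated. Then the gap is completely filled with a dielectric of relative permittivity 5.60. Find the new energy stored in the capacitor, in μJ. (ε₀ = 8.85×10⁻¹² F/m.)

17.2 μJ

A = 39.4 × 1.36 cm² = 5.36×10⁻³ m².
Initially C₁ = ε₀A/d = 8.85×10⁻¹² × 5.36×10⁻³ / 1.22×10⁻⁴ = 3.89×10⁻¹⁰ F.
U₁ = 9.61×10⁻⁵ J.
Isolated ⇒ Q is held fixed. C₂ = 5.60 C₁ and U = Q²/(2C), so U₂/U₁ = C₁/C₂ = 0.179.
U₂ = 0.179 × 9.61×10⁻⁵ = 1.72×10⁻⁵ J.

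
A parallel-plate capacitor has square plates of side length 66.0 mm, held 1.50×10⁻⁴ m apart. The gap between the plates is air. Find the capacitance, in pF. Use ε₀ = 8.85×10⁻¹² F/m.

257 pF

A = (66.0 mm)² = 4.36×10⁻³ m².
C = ε₀A/d = 8.85×10⁻¹² × 4.36×10⁻³ / 1.50×10⁻⁴ = 2.57×10⁻¹⁰ F.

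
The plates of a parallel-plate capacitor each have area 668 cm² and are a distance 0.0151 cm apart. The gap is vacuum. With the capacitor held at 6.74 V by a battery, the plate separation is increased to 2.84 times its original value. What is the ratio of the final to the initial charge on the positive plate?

Q₂/Q₁ ≈ 0.352

Battery connected ⇒ V is held fixed.
C₂ = 0.352 C₁ and Q = CV, so Q₂/Q₁ = C₂/C₁ = 0.352.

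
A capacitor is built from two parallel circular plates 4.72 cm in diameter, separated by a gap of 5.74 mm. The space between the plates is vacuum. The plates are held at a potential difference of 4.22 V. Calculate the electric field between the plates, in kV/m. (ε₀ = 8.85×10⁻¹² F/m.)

E ≈ 0.735 kV/m

E = V/d = 4.22 / 5.74×10⁻³ = 7.35×10² V/m.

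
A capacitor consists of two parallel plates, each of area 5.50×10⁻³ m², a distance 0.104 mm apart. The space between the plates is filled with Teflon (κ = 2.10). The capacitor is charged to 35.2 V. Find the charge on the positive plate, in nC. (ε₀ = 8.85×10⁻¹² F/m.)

C = κε₀A/d = 2.10 × 8.85×10⁻¹² × 5.50×10⁻³ / 1.04×10⁻⁴ = 9.83×10⁻¹⁰ F.
Q = CV = 9.83×10⁻¹⁰ × 35.2 = 3.46×10⁻⁸ C.

Q ≈ 34.6 nC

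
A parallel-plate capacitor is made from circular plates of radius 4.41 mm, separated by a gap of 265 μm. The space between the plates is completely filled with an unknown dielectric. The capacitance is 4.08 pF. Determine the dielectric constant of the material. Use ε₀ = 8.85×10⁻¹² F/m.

A = π(4.41 mm)² = 6.11×10⁻⁵ m².
κ = Cd/(ε₀A) = 4.08×10⁻¹² × 2.65×10⁻⁴ / (8.85×10⁻¹² × 6.11×10⁻⁵) = 2.00.

κ ≈ 2.00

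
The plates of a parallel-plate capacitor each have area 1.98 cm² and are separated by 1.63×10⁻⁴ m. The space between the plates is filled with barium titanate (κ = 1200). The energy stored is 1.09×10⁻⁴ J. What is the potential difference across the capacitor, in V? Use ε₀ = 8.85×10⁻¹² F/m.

130 V

A = 1.98 cm² = 1.98×10⁻⁴ m².
C = κε₀A/d = 1200 × 8.85×10⁻¹² × 1.98×10⁻⁴ / 1.63×10⁻⁴ = 1.29×10⁻⁸ F.
V = √(2U/C) = √(2 × 1.09×10⁻⁴ / 1.29×10⁻⁸) = 1.30×10² V.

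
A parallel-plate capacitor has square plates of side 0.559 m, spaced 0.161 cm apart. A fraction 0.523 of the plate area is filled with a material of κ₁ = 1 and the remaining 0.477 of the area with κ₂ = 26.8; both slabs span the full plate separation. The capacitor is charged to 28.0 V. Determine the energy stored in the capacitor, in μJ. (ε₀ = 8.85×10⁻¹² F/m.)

U ≈ 8.96 μJ

A = (0.559 m)² = 0.312 m².
Side-by-side slabs ⇒ two capacitors in parallel, each spanning the full gap.
C₁ = κ₁ε₀A₁/d = 1.00 × 8.85×10⁻¹² × 0.163 / 1.61×10⁻³ = 8.98×10⁻¹⁰ F.
C₂ = κ₂ε₀A₂/d = 26.8 × 8.85×10⁻¹² × 0.149 / 1.61×10⁻³ = 2.20×10⁻⁸ F.
C = C₁ + C₂ = 2.29×10⁻⁸ F.
U = ½CV² = ½ × 2.29×10⁻⁸ × (28.0)² = 8.96×10⁻⁶ J.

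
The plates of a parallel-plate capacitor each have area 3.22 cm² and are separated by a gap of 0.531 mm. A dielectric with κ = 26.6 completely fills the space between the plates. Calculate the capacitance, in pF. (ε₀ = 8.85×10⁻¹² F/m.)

143 pF

A = 3.22 cm² = 3.22×10⁻⁴ m².
C = κε₀A/d = 26.6 × 8.85×10⁻¹² × 3.22×10⁻⁴ / 5.31×10⁻⁴ = 1.43×10⁻¹⁰ F.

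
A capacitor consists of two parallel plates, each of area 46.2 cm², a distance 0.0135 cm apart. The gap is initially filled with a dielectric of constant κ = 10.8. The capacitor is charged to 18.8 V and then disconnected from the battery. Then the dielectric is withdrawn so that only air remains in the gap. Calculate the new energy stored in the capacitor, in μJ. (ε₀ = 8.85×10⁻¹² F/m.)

6.24 μJ

A = 46.2 cm² = 4.62×10⁻³ m².
Initially C₁ = κε₀A/d = 10.8 × 8.85×10⁻¹² × 4.62×10⁻³ / 1.35×10⁻⁴ = 3.27×10⁻⁹ F.
U₁ = 5.78×10⁻⁷ J.
Isolated ⇒ Q is held fixed. C₂ = 0.0926 C₁ and U = Q²/(2C), so U₂/U₁ = C₁/C₂ = 10.8.
U₂ = 10.8 × 5.78×10⁻⁷ = 6.24×10⁻⁶ J.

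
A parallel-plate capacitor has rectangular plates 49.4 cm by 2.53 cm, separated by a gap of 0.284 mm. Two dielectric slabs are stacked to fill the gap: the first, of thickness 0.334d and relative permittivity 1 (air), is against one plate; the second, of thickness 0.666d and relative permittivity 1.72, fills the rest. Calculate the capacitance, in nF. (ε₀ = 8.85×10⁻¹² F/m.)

A = 49.4 × 2.53 cm² = 1.25×10⁻² m².
Stacked slabs ⇒ two capacitors in series, each with the full plate area.
C₁ = κ₁ε₀A/d₁ = 1.00 × 8.85×10⁻¹² × 1.25×10⁻² / 9.49×10⁻⁵ = 1.17×10⁻⁹ F.
C₂ = κ₂ε₀A/d₂ = 1.72 × 8.85×10⁻¹² × 1.25×10⁻² / 1.89×10⁻⁴ = 1.01×10⁻⁹ F.
C = (1/C₁ + 1/C₂)⁻¹ = 5.40×10⁻¹⁰ F.

0.540 nF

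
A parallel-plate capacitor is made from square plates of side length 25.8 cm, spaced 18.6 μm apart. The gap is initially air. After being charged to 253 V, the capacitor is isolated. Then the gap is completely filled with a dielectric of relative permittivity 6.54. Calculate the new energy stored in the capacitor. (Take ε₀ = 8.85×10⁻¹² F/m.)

A = (25.8 cm)² = 6.66×10⁻² m².
Initially C₁ = ε₀A/d = 8.85×10⁻¹² × 6.66×10⁻² / 1.86×10⁻⁵ = 3.17×10⁻⁸ F.
U₁ = 1.01×10⁻³ J.
Isolated ⇒ Q is held fixed. C₂ = 6.54 C₁ and U = Q²/(2C), so U₂/U₁ = C₁/C₂ = 0.153.
U₂ = 0.153 × 1.01×10⁻³ = 1.55×10⁻⁴ J.

155 μJ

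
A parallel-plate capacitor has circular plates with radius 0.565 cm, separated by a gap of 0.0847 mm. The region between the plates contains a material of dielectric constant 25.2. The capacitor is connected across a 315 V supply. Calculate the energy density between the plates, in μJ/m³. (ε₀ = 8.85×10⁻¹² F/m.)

u ≈ 1.54×10⁹ μJ/m³

E = V/d = 315 / 8.47×10⁻⁵ = 3.72×10⁶ V/m.
u = ½κε₀E² = ½ × 25.2 × 8.85×10⁻¹² × (3.72×10⁶)² = 1.54×10³ J/m³.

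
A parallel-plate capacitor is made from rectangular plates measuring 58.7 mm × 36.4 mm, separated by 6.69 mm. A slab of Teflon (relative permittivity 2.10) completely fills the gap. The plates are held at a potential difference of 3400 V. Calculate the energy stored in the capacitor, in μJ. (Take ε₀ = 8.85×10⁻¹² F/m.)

A = 58.7 × 36.4 mm² = 2.14×10⁻³ m².
C = κε₀A/d = 2.10 × 8.85×10⁻¹² × 2.14×10⁻³ / 6.69×10⁻³ = 5.94×10⁻¹² F.
U = ½CV² = ½ × 5.94×10⁻¹² × (3400)² = 3.43×10⁻⁵ J.

U ≈ 34.3 μJ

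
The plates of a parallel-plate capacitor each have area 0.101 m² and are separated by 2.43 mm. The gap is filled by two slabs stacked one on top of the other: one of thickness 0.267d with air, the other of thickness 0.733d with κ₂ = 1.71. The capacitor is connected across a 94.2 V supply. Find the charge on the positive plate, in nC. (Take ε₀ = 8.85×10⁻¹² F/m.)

49.8 nC

Stacked slabs ⇒ two capacitors in series, each with the full plate area.
C₁ = κ₁ε₀A/d₁ = 1.00 × 8.85×10⁻¹² × 0.101 / 6.49×10⁻⁴ = 1.38×10⁻⁹ F.
C₂ = κ₂ε₀A/d₂ = 1.71 × 8.85×10⁻¹² × 0.101 / 1.78×10⁻³ = 8.58×10⁻¹⁰ F.
C = (1/C₁ + 1/C₂)⁻¹ = 5.29×10⁻¹⁰ F.
Q = CV = 5.29×10⁻¹⁰ × 94.2 = 4.98×10⁻⁸ C.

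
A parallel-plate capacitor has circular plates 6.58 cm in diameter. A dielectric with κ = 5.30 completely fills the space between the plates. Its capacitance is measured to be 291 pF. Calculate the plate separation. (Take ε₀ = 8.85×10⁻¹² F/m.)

0.548 mm

A = π(6.58/2 cm)² = 3.40×10⁻³ m².
d = κε₀A/C = 5.30 × 8.85×10⁻¹² × 3.40×10⁻³ / 2.91×10⁻¹⁰ = 5.48×10⁻⁴ m.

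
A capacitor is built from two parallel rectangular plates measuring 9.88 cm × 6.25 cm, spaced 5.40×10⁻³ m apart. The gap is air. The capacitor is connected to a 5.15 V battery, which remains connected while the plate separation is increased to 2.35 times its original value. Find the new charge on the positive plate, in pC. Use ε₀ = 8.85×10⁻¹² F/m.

A = 9.88 × 6.25 cm² = 6.18×10⁻³ m².
Initially C₁ = ε₀A/d = 8.85×10⁻¹² × 6.18×10⁻³ / 5.40×10⁻³ = 1.01×10⁻¹¹ F.
Q₁ = 5.21×10⁻¹¹ C.
Battery connected ⇒ V is held fixed. C₂ = 0.426 C₁ and Q = CV, so Q₂/Q₁ = C₂/C₁ = 0.426.
Q₂ = 0.426 × 5.21×10⁻¹¹ = 2.22×10⁻¹¹ C.

22.2 pC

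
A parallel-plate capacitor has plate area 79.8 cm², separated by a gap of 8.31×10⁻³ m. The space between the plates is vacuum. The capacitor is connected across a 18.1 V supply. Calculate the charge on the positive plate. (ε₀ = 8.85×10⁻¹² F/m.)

A = 79.8 cm² = 7.98×10⁻³ m².
C = ε₀A/d = 8.85×10⁻¹² × 7.98×10⁻³ / 8.31×10⁻³ = 8.50×10⁻¹² F.
Q = CV = 8.50×10⁻¹² × 18.1 = 1.54×10⁻¹⁰ C.

Q ≈ 154 pC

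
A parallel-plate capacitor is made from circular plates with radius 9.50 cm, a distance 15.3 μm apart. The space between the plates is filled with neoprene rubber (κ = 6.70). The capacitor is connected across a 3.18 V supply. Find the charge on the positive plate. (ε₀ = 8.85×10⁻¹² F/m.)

A = π(9.50 cm)² = 2.84×10⁻² m².
C = κε₀A/d = 6.70 × 8.85×10⁻¹² × 2.84×10⁻² / 1.53×10⁻⁵ = 1.10×10⁻⁷ F.
Q = CV = 1.10×10⁻⁷ × 3.18 = 3.49×10⁻⁷ C.

Q ≈ 349 nC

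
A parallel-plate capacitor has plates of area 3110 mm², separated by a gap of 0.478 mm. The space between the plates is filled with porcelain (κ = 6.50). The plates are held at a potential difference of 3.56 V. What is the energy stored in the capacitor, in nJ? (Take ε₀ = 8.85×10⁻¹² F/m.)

A = 3110 mm² = 3.11×10⁻³ m².
C = κε₀A/d = 6.50 × 8.85×10⁻¹² × 3.11×10⁻³ / 4.78×10⁻⁴ = 3.74×10⁻¹⁰ F.
U = ½CV² = ½ × 3.74×10⁻¹⁰ × (3.56)² = 2.37×10⁻⁹ J.

U ≈ 2.37 nJ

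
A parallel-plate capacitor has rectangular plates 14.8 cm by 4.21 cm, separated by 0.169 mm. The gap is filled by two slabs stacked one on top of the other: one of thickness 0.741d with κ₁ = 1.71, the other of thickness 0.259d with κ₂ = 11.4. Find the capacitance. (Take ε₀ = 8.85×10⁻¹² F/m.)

A = 14.8 × 4.21 cm² = 6.23×10⁻³ m².
Stacked slabs ⇒ two capacitors in series, each with the full plate area.
C₁ = κ₁ε₀A/d₁ = 1.71 × 8.85×10⁻¹² × 6.23×10⁻³ / 1.25×10⁻⁴ = 7.53×10⁻¹⁰ F.
C₂ = κ₂ε₀A/d₂ = 11.4 × 8.85×10⁻¹² × 6.23×10⁻³ / 4.38×10⁻⁵ = 1.44×10⁻⁸ F.
C = (1/C₁ + 1/C₂)⁻¹ = 7.15×10⁻¹⁰ F.

C ≈ 0.715 nF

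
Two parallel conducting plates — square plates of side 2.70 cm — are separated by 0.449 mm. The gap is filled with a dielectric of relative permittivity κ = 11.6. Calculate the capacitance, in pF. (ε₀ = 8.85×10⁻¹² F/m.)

A = (2.70 cm)² = 7.29×10⁻⁴ m².
C = κε₀A/d = 11.6 × 8.85×10⁻¹² × 7.29×10⁻⁴ / 4.49×10⁻⁴ = 1.67×10⁻¹⁰ F.

C ≈ 167 pF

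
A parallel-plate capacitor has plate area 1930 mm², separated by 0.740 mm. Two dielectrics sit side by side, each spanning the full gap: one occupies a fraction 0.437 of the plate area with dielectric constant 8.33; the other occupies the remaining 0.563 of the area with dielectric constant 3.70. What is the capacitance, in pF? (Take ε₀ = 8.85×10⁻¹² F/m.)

C ≈ 132 pF

A = 1930 mm² = 1.93×10⁻³ m².
Side-by-side slabs ⇒ two capacitors in parallel, each spanning the full gap.
C₁ = κ₁ε₀A₁/d = 8.33 × 8.85×10⁻¹² × 8.43×10⁻⁴ / 7.40×10⁻⁴ = 8.40×10⁻¹¹ F.
C₂ = κ₂ε₀A₂/d = 3.70 × 8.85×10⁻¹² × 1.09×10⁻³ / 7.40×10⁻⁴ = 4.81×10⁻¹¹ F.
C = C₁ + C₂ = 1.32×10⁻¹⁰ F.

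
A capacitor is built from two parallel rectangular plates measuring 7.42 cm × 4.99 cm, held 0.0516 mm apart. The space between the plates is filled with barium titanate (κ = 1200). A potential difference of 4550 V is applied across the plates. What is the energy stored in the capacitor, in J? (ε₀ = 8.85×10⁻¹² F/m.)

U ≈ 7.89 J

A = 7.42 × 4.99 cm² = 3.70×10⁻³ m².
C = κε₀A/d = 1200 × 8.85×10⁻¹² × 3.70×10⁻³ / 5.16×10⁻⁵ = 7.62×10⁻⁷ F.
U = ½CV² = ½ × 7.62×10⁻⁷ × (4550)² = 7.89 J.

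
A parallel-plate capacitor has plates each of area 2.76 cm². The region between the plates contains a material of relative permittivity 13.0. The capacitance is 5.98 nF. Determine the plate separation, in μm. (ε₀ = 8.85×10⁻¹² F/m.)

d ≈ 5.31 μm

A = 2.76 cm² = 2.76×10⁻⁴ m².
d = κε₀A/C = 13.0 × 8.85×10⁻¹² × 2.76×10⁻⁴ / 5.98×10⁻⁹ = 5.31×10⁻⁶ m.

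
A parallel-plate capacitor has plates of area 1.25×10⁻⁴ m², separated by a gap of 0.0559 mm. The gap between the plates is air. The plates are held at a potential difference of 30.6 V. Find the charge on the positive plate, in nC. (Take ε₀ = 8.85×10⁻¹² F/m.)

Q ≈ 0.606 nC

C = ε₀A/d = 8.85×10⁻¹² × 1.25×10⁻⁴ / 5.59×10⁻⁵ = 1.98×10⁻¹¹ F.
Q = CV = 1.98×10⁻¹¹ × 30.6 = 6.06×10⁻¹⁰ C.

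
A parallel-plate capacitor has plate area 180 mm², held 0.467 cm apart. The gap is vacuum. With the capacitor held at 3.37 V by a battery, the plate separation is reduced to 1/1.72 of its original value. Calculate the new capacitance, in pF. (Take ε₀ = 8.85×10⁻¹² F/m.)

A = 180 mm² = 1.80×10⁻⁴ m².
Initially C₁ = ε₀A/d = 8.85×10⁻¹² × 1.80×10⁻⁴ / 4.67×10⁻³ = 3.41×10⁻¹³ F.
C = ε₀A/d scales as 1/d, so C₂/C₁ = d₁/d₂ = 1.72.
C₂ = 1.72 × 3.41×10⁻¹³ = 5.87×10⁻¹³ F.

C ≈ 0.587 pF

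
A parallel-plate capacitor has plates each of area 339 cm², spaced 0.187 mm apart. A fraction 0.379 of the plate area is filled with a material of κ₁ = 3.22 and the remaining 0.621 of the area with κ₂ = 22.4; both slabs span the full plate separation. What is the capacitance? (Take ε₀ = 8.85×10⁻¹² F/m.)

A = 339 cm² = 3.39×10⁻² m².
Side-by-side slabs ⇒ two capacitors in parallel, each spanning the full gap.
C₁ = κ₁ε₀A₁/d = 3.22 × 8.85×10⁻¹² × 1.28×10⁻² / 1.87×10⁻⁴ = 1.96×10⁻⁹ F.
C₂ = κ₂ε₀A₂/d = 22.4 × 8.85×10⁻¹² × 2.11×10⁻² / 1.87×10⁻⁴ = 2.23×10⁻⁸ F.
C = C₁ + C₂ = 2.43×10⁻⁸ F.

C ≈ 24.3 nF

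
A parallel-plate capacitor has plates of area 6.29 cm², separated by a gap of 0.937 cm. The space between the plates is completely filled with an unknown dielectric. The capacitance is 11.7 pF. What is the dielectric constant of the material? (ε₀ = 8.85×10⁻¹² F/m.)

A = 6.29 cm² = 6.29×10⁻⁴ m².
κ = Cd/(ε₀A) = 1.17×10⁻¹¹ × 9.37×10⁻³ / (8.85×10⁻¹² × 6.29×10⁻⁴) = 19.7.

19.7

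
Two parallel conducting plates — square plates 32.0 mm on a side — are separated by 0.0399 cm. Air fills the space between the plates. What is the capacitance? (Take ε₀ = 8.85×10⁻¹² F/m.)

A = (32.0 mm)² = 1.02×10⁻³ m².
C = ε₀A/d = 8.85×10⁻¹² × 1.02×10⁻³ / 3.99×10⁻⁴ = 2.27×10⁻¹¹ F.

22.7 pF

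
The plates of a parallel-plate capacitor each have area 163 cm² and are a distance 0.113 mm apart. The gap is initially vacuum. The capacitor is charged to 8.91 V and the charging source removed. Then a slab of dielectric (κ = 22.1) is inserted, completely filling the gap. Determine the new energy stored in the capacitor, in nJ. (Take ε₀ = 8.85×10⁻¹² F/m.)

2.29 nJ

A = 163 cm² = 1.63×10⁻² m².
Initially C₁ = ε₀A/d = 8.85×10⁻¹² × 1.63×10⁻² / 1.13×10⁻⁴ = 1.28×10⁻⁹ F.
U₁ = 5.07×10⁻⁸ J.
Isolated ⇒ Q is held fixed. C₂ = 22.1 C₁ and U = Q²/(2C), so U₂/U₁ = C₁/C₂ = 0.0452.
U₂ = 0.0452 × 5.07×10⁻⁸ = 2.29×10⁻⁹ J.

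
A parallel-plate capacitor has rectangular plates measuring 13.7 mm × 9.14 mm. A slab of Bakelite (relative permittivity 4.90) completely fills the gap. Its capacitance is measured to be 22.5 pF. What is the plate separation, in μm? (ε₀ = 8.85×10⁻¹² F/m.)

A = 13.7 × 9.14 mm² = 1.25×10⁻⁴ m².
d = κε₀A/C = 4.90 × 8.85×10⁻¹² × 1.25×10⁻⁴ / 2.25×10⁻¹¹ = 2.41×10⁻⁴ m.

241 μm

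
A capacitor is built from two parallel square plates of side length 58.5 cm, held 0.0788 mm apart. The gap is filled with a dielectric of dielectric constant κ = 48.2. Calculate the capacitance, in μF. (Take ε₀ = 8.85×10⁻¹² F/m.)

C ≈ 1.85 μF

A = (58.5 cm)² = 0.342 m².
C = κε₀A/d = 48.2 × 8.85×10⁻¹² × 0.342 / 7.88×10⁻⁵ = 1.85×10⁻⁶ F.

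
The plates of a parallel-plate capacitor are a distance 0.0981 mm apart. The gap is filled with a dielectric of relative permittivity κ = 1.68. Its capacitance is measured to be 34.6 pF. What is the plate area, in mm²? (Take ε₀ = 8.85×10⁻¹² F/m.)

A = Cd/(κε₀) = 3.46×10⁻¹¹ × 9.81×10⁻⁵ / (1.68 × 8.85×10⁻¹²) = 2.28×10⁻⁴ m².

228 mm²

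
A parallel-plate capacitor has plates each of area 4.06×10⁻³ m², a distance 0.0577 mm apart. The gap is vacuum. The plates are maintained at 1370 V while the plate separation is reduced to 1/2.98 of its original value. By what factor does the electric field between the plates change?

E₂/E₁ ≈ 2.98

Battery connected ⇒ V is held fixed.
E = V/d, so E₂/E₁ = d₁/d₂ = 2.98.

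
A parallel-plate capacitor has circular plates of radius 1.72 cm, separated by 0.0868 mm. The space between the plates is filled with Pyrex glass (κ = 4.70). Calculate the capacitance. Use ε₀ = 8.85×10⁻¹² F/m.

A = π(1.72 cm)² = 9.29×10⁻⁴ m².
C = κε₀A/d = 4.70 × 8.85×10⁻¹² × 9.29×10⁻⁴ / 8.68×10⁻⁵ = 4.45×10⁻¹⁰ F.

C ≈ 445 pF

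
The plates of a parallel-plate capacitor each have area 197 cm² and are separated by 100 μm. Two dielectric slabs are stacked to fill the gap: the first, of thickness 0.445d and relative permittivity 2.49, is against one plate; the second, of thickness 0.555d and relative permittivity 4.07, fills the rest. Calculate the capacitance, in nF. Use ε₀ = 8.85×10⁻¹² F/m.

C ≈ 5.53 nF

A = 197 cm² = 1.97×10⁻² m².
Stacked slabs ⇒ two capacitors in series, each with the full plate area.
C₁ = κ₁ε₀A/d₁ = 2.49 × 8.85×10⁻¹² × 1.97×10⁻² / 4.45×10⁻⁵ = 9.76×10⁻⁹ F.
C₂ = κ₂ε₀A/d₂ = 4.07 × 8.85×10⁻¹² × 1.97×10⁻² / 5.55×10⁻⁵ = 1.28×10⁻⁸ F.
C = (1/C₁ + 1/C₂)⁻¹ = 5.53×10⁻⁹ F.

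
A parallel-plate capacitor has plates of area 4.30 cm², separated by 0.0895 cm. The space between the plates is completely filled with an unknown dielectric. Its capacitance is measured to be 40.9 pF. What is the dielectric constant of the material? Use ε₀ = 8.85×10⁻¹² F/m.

A = 4.30 cm² = 4.30×10⁻⁴ m².
κ = Cd/(ε₀A) = 4.09×10⁻¹¹ × 8.95×10⁻⁴ / (8.85×10⁻¹² × 4.30×10⁻⁴) = 9.62.

κ ≈ 9.62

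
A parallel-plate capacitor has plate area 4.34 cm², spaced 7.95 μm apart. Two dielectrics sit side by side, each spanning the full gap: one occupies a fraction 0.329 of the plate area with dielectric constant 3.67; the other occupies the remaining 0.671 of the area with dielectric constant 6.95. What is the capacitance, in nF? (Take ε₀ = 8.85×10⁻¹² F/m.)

C ≈ 2.84 nF

A = 4.34 cm² = 4.34×10⁻⁴ m².
Side-by-side slabs ⇒ two capacitors in parallel, each spanning the full gap.
C₁ = κ₁ε₀A₁/d = 3.67 × 8.85×10⁻¹² × 1.43×10⁻⁴ / 7.95×10⁻⁶ = 5.83×10⁻¹⁰ F.
C₂ = κ₂ε₀A₂/d = 6.95 × 8.85×10⁻¹² × 2.91×10⁻⁴ / 7.95×10⁻⁶ = 2.25×10⁻⁹ F.
C = C₁ + C₂ = 2.84×10⁻⁹ F.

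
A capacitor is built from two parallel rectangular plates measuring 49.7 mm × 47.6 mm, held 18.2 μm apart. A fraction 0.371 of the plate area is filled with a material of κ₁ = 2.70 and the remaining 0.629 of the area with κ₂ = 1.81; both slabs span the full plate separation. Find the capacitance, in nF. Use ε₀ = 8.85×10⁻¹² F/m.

C ≈ 2.46 nF

A = 49.7 × 47.6 mm² = 2.37×10⁻³ m².
Side-by-side slabs ⇒ two capacitors in parallel, each spanning the full gap.
C₁ = κ₁ε₀A₁/d = 2.70 × 8.85×10⁻¹² × 8.78×10⁻⁴ / 1.82×10⁻⁵ = 1.15×10⁻⁹ F.
C₂ = κ₂ε₀A₂/d = 1.81 × 8.85×10⁻¹² × 1.49×10⁻³ / 1.82×10⁻⁵ = 1.31×10⁻⁹ F.
C = C₁ + C₂ = 2.46×10⁻⁹ F.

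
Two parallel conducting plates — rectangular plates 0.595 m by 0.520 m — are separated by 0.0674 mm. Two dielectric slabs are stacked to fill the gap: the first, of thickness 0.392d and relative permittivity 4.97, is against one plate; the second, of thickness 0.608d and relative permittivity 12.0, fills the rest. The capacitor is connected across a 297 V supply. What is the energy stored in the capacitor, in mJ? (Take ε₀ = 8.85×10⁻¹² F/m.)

13.8 mJ

A = 0.595 × 0.520 m² = 0.309 m².
Stacked slabs ⇒ two capacitors in series, each with the full plate area.
C₁ = κ₁ε₀A/d₁ = 4.97 × 8.85×10⁻¹² × 0.309 / 2.64×10⁻⁵ = 5.15×10⁻⁷ F.
C₂ = κ₂ε₀A/d₂ = 12.0 × 8.85×10⁻¹² × 0.309 / 4.10×10⁻⁵ = 8.02×10⁻⁷ F.
C = (1/C₁ + 1/C₂)⁻¹ = 3.14×10⁻⁷ F.
U = ½CV² = ½ × 3.14×10⁻⁷ × (297)² = 1.38×10⁻² J.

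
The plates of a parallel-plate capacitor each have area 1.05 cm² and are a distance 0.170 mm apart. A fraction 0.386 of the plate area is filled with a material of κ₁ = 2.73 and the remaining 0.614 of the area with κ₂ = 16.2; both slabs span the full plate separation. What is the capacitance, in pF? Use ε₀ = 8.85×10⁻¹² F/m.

60.1 pF

A = 1.05 cm² = 1.05×10⁻⁴ m².
Side-by-side slabs ⇒ two capacitors in parallel, each spanning the full gap.
C₁ = κ₁ε₀A₁/d = 2.73 × 8.85×10⁻¹² × 4.05×10⁻⁵ / 1.70×10⁻⁴ = 5.76×10⁻¹² F.
C₂ = κ₂ε₀A₂/d = 16.2 × 8.85×10⁻¹² × 6.45×10⁻⁵ / 1.70×10⁻⁴ = 5.44×10⁻¹¹ F.
C = C₁ + C₂ = 6.01×10⁻¹¹ F.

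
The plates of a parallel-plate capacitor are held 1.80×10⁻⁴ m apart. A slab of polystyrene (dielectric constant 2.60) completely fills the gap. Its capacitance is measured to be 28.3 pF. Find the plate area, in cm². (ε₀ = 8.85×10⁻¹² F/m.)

A = Cd/(κε₀) = 2.83×10⁻¹¹ × 1.80×10⁻⁴ / (2.60 × 8.85×10⁻¹²) = 2.21×10⁻⁴ m².

A ≈ 2.21 cm²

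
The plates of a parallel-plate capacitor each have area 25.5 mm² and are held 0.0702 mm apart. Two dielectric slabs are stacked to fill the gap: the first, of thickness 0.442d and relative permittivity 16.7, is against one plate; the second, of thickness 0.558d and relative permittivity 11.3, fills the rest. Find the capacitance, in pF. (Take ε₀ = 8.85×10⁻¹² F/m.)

A = 25.5 mm² = 2.55×10⁻⁵ m².
Stacked slabs ⇒ two capacitors in series, each with the full plate area.
C₁ = κ₁ε₀A/d₁ = 16.7 × 8.85×10⁻¹² × 2.55×10⁻⁵ / 3.10×10⁻⁵ = 1.21×10⁻¹⁰ F.
C₂ = κ₂ε₀A/d₂ = 11.3 × 8.85×10⁻¹² × 2.55×10⁻⁵ / 3.92×10⁻⁵ = 6.51×10⁻¹¹ F.
C = (1/C₁ + 1/C₂)⁻¹ = 4.24×10⁻¹¹ F.

42.4 pF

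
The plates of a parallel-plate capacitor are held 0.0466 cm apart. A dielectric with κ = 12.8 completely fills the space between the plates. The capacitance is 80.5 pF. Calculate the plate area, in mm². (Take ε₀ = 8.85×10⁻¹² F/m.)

A ≈ 331 mm²

A = Cd/(κε₀) = 8.05×10⁻¹¹ × 4.66×10⁻⁴ / (12.8 × 8.85×10⁻¹²) = 3.31×10⁻⁴ m².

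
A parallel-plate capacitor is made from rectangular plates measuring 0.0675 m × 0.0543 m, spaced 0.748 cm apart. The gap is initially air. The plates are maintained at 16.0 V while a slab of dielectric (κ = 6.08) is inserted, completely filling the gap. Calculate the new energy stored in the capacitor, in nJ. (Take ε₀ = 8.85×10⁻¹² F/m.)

U ≈ 3.37 nJ

A = 0.0675 × 0.0543 m² = 3.67×10⁻³ m².
Initially C₁ = ε₀A/d = 8.85×10⁻¹² × 3.67×10⁻³ / 7.48×10⁻³ = 4.34×10⁻¹² F.
U₁ = 5.55×10⁻¹⁰ J.
Battery connected ⇒ V is held fixed. C₂ = 6.08 C₁ and U = ½CV², so U₂/U₁ = C₂/C₁ = 6.08.
U₂ = 6.08 × 5.55×10⁻¹⁰ = 3.37×10⁻⁹ J.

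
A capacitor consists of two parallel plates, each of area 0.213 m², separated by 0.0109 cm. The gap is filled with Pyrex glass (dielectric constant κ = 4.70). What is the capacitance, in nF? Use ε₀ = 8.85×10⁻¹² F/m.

C = κε₀A/d = 4.70 × 8.85×10⁻¹² × 0.213 / 1.09×10⁻⁴ = 8.13×10⁻⁸ F.

81.3 nF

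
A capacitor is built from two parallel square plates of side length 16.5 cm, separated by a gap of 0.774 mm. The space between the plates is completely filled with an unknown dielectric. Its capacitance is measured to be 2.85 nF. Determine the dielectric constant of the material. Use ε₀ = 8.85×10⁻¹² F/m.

A = (16.5 cm)² = 2.72×10⁻² m².
κ = Cd/(ε₀A) = 2.85×10⁻⁹ × 7.74×10⁻⁴ / (8.85×10⁻¹² × 2.72×10⁻²) = 9.16.

9.16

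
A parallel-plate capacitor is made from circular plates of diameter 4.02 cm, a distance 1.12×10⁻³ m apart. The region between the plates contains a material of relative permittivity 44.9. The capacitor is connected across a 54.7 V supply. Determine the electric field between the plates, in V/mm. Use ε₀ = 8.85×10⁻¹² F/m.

E = V/d = 54.7 / 1.12×10⁻³ = 4.88×10⁴ V/m.

48.8 V/mm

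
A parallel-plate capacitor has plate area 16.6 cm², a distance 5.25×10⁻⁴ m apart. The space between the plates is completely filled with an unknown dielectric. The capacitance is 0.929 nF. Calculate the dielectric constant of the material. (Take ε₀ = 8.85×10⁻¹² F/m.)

A = 16.6 cm² = 1.66×10⁻³ m².
κ = Cd/(ε₀A) = 9.29×10⁻¹⁰ × 5.25×10⁻⁴ / (8.85×10⁻¹² × 1.66×10⁻³) = 33.2.

33.2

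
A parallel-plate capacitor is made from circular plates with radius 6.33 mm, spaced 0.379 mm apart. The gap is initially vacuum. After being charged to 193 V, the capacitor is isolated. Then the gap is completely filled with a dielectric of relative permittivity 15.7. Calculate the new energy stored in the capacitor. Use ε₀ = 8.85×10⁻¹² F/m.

A = π(6.33 mm)² = 1.26×10⁻⁴ m².
Initially C₁ = ε₀A/d = 8.85×10⁻¹² × 1.26×10⁻⁴ / 3.79×10⁻⁴ = 2.94×10⁻¹² F.
U₁ = 5.47×10⁻⁸ J.
Isolated ⇒ Q is held fixed. C₂ = 15.7 C₁ and U = Q²/(2C), so U₂/U₁ = C₁/C₂ = 0.0637.
U₂ = 0.0637 × 5.47×10⁻⁸ = 3.49×10⁻⁹ J.

U ≈ 3.49 nJ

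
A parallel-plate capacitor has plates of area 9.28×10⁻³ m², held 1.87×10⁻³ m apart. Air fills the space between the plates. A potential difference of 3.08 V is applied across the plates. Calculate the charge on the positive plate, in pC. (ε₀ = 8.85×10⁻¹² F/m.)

C = ε₀A/d = 8.85×10⁻¹² × 9.28×10⁻³ / 1.87×10⁻³ = 4.39×10⁻¹¹ F.
Q = CV = 4.39×10⁻¹¹ × 3.08 = 1.35×10⁻¹⁰ C.

135 pC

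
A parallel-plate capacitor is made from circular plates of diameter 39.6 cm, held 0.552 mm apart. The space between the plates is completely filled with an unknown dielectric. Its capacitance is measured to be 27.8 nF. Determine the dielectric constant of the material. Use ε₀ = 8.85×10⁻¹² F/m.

κ ≈ 14.1

A = π(39.6/2 cm)² = 0.123 m².
κ = Cd/(ε₀A) = 2.78×10⁻⁸ × 5.52×10⁻⁴ / (8.85×10⁻¹² × 0.123) = 14.1.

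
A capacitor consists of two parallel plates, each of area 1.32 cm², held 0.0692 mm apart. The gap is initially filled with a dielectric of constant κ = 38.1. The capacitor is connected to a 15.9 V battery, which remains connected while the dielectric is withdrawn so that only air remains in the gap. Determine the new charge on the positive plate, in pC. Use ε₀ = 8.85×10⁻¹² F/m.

A = 1.32 cm² = 1.32×10⁻⁴ m².
Initially C₁ = κε₀A/d = 38.1 × 8.85×10⁻¹² × 1.32×10⁻⁴ / 6.92×10⁻⁵ = 6.43×10⁻¹⁰ F.
Q₁ = 1.02×10⁻⁸ C.
Battery connected ⇒ V is held fixed. C₂ = 0.0262 C₁ and Q = CV, so Q₂/Q₁ = C₂/C₁ = 0.0262.
Q₂ = 0.0262 × 1.02×10⁻⁸ = 2.68×10⁻¹⁰ C.

Q ≈ 268 pC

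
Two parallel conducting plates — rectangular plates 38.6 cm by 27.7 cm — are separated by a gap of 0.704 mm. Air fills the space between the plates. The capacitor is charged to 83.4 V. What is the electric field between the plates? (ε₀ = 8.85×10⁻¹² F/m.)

E ≈ 118 V/mm

E = V/d = 83.4 / 7.04×10⁻⁴ = 1.18×10⁵ V/m.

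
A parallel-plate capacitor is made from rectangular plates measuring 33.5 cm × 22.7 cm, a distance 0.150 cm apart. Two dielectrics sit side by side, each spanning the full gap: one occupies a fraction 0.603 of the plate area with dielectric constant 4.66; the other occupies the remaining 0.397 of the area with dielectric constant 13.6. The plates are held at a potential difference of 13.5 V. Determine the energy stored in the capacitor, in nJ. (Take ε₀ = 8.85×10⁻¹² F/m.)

A = 33.5 × 22.7 cm² = 7.60×10⁻² m².
Side-by-side slabs ⇒ two capacitors in parallel, each spanning the full gap.
C₁ = κ₁ε₀A₁/d = 4.66 × 8.85×10⁻¹² × 4.59×10⁻² / 1.50×10⁻³ = 1.26×10⁻⁹ F.
C₂ = κ₂ε₀A₂/d = 13.6 × 8.85×10⁻¹² × 3.02×10⁻² / 1.50×10⁻³ = 2.42×10⁻⁹ F.
C = C₁ + C₂ = 3.68×10⁻⁹ F.
U = ½CV² = ½ × 3.68×10⁻⁹ × (13.5)² = 3.36×10⁻⁷ J.

U ≈ 336 nJ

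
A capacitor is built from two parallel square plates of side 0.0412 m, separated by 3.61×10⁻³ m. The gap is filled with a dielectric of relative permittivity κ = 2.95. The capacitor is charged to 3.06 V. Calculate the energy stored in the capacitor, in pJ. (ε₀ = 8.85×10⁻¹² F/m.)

U ≈ 57.5 pJ

A = (0.0412 m)² = 1.70×10⁻³ m².
C = κε₀A/d = 2.95 × 8.85×10⁻¹² × 1.70×10⁻³ / 3.61×10⁻³ = 1.23×10⁻¹¹ F.
U = ½CV² = ½ × 1.23×10⁻¹¹ × (3.06)² = 5.75×10⁻¹¹ J.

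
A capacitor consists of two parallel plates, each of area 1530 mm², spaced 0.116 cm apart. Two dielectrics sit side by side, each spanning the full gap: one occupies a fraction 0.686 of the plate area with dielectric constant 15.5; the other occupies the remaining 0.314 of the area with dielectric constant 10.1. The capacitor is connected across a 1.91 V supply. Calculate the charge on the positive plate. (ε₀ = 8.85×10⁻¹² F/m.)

Q ≈ 308 pC

A = 1530 mm² = 1.53×10⁻³ m².
Side-by-side slabs ⇒ two capacitors in parallel, each spanning the full gap.
C₁ = κ₁ε₀A₁/d = 15.5 × 8.85×10⁻¹² × 1.05×10⁻³ / 1.16×10⁻³ = 1.24×10⁻¹⁰ F.
C₂ = κ₂ε₀A₂/d = 10.1 × 8.85×10⁻¹² × 4.80×10⁻⁴ / 1.16×10⁻³ = 3.70×10⁻¹¹ F.
C = C₁ + C₂ = 1.61×10⁻¹⁰ F.
Q = CV = 1.61×10⁻¹⁰ × 1.91 = 3.08×10⁻¹⁰ C.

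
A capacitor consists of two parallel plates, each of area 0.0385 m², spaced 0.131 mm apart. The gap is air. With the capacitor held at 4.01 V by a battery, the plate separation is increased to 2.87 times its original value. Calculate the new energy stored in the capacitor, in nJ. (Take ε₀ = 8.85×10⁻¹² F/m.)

Initially C₁ = ε₀A/d = 8.85×10⁻¹² × 3.85×10⁻² / 1.31×10⁻⁴ = 2.60×10⁻⁹ F.
U₁ = 2.09×10⁻⁸ J.
Battery connected ⇒ V is held fixed. C₂ = 0.348 C₁ and U = ½CV², so U₂/U₁ = C₂/C₁ = 0.348.
U₂ = 0.348 × 2.09×10⁻⁸ = 7.29×10⁻⁹ J.

7.29 nJ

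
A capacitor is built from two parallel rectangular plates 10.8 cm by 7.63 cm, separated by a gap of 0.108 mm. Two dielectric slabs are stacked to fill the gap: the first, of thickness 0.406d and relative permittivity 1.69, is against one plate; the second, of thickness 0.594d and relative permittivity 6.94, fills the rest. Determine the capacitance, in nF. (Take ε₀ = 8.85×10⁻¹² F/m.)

C ≈ 2.07 nF

A = 10.8 × 7.63 cm² = 8.24×10⁻³ m².
Stacked slabs ⇒ two capacitors in series, each with the full plate area.
C₁ = κ₁ε₀A/d₁ = 1.69 × 8.85×10⁻¹² × 8.24×10⁻³ / 4.38×10⁻⁵ = 2.81×10⁻⁹ F.
C₂ = κ₂ε₀A/d₂ = 6.94 × 8.85×10⁻¹² × 8.24×10⁻³ / 6.42×10⁻⁵ = 7.89×10⁻⁹ F.
C = (1/C₁ + 1/C₂)⁻¹ = 2.07×10⁻⁹ F.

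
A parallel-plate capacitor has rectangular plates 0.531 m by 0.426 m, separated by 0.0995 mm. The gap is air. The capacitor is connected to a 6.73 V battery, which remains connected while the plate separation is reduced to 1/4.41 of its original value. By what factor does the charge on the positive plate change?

Q₂/Q₁ ≈ 4.41

Battery connected ⇒ V is held fixed.
C₂ = 4.41 C₁ and Q = CV, so Q₂/Q₁ = C₂/C₁ = 4.41.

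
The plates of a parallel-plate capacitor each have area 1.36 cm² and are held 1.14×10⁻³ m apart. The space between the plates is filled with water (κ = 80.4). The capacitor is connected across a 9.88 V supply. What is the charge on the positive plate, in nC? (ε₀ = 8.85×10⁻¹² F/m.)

A = 1.36 cm² = 1.36×10⁻⁴ m².
C = κε₀A/d = 80.4 × 8.85×10⁻¹² × 1.36×10⁻⁴ / 1.14×10⁻³ = 8.49×10⁻¹¹ F.
Q = CV = 8.49×10⁻¹¹ × 9.88 = 8.39×10⁻¹⁰ C.

Q ≈ 0.839 nC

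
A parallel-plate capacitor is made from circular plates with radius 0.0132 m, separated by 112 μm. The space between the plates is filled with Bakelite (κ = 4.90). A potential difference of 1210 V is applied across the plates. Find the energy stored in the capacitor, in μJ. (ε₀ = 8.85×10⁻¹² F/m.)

U ≈ 155 μJ

A = π(0.0132 m)² = 5.47×10⁻⁴ m².
C = κε₀A/d = 4.90 × 8.85×10⁻¹² × 5.47×10⁻⁴ / 1.12×10⁻⁴ = 2.12×10⁻¹⁰ F.
U = ½CV² = ½ × 2.12×10⁻¹⁰ × (1210)² = 1.55×10⁻⁴ J.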